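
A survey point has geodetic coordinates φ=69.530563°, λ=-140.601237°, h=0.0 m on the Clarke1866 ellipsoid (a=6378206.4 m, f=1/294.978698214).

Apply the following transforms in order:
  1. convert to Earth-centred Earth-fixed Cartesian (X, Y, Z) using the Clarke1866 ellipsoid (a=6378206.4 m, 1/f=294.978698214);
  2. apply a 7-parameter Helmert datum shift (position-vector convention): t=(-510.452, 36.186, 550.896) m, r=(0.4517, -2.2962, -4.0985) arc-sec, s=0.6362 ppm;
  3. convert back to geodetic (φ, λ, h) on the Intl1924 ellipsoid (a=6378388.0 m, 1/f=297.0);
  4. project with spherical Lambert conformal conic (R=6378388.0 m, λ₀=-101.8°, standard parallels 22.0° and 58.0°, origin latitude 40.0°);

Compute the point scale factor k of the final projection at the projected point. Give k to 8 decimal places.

1.11970879

start: φ=69.530563°, λ=-140.601237°, h=0.000 m
→ ECEF (a=6378206.400, f=1/294.978698214): X=-1728761.6690, Y=-1419958.3391, Z=5952741.8439
→ Helmert 7p (PV): X=-1729367.7032, Y=-1419901.7418, Z=5953274.1724
→ geod (Bowring, a=6378388.000): φ=69.52773747°, λ=-140.61220643°, h=339.7775 m
→ into lcc (λ₀=-101.8°): φ=69.52773747°, λ−λ₀=-38.81220643°
scale k = 1.11970879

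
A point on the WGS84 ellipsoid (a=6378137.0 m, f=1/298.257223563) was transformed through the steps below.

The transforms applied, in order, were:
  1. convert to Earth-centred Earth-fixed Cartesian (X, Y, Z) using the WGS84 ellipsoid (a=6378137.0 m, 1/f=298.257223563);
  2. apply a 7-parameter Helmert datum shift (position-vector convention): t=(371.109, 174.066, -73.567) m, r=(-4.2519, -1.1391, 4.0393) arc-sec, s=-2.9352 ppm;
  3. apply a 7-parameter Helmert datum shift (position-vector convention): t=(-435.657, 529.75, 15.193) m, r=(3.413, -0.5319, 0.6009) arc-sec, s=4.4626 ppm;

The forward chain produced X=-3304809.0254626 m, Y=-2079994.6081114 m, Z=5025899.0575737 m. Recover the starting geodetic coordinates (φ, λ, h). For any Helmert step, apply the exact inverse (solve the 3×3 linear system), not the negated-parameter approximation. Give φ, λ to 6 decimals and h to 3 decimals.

start: X=-3304809.0255, Y=-2079994.6081, Z=5025899.0576 m
→ Helmert⁻¹: X=-3304351.7228, Y=-2080422.2851, Z=5025904.3813
→ Helmert⁻¹: X=-3304745.5212, Y=-2080641.3453, Z=5025968.0612
→ geod (Bowring, a=6378137.000): φ=52.33909200°, λ=-147.80581000°, h=29.4770 m

φ=52.339092°, λ=-147.805810°, h=29.477 m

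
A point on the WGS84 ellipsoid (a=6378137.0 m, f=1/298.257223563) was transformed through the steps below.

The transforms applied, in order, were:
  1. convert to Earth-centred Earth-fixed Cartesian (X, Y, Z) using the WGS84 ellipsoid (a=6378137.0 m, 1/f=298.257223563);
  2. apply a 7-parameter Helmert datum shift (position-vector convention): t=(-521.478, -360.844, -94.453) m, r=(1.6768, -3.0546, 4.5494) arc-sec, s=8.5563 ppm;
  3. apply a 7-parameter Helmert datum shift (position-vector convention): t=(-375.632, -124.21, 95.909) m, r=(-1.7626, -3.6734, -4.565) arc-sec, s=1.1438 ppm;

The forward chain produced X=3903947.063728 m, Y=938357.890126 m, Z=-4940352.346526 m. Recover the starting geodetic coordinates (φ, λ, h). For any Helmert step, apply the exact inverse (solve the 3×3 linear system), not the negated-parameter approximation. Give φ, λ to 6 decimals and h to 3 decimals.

φ=-51.081587°, λ=13.519614°, h=1518.221 m

start: X=3903947.0637, Y=938357.8901, Z=-4940352.3465 m
→ Helmert⁻¹: X=3904209.4707, Y=938609.6519, Z=-4940504.1146
→ Helmert⁻¹: X=3904645.0826, Y=938836.1780, Z=-4940432.8468
→ geod (Bowring, a=6378137.000): φ=-51.08158700°, λ=13.51961400°, h=1518.2210 m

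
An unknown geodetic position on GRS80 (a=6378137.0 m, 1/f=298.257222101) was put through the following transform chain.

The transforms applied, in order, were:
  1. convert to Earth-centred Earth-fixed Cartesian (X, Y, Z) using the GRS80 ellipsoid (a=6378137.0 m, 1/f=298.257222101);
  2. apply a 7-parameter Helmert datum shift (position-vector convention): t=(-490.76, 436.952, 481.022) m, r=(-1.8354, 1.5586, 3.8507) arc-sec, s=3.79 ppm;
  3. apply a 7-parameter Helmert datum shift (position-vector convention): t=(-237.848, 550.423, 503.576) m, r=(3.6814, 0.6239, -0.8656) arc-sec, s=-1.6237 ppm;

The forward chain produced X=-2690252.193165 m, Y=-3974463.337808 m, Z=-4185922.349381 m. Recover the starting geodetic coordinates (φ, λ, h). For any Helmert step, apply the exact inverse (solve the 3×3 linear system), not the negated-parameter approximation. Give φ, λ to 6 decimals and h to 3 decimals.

φ=-41.289309°, λ=-124.079789°, h=412.645 m

start: X=-2690252.1932, Y=-3974463.3378, Z=-4185922.3494 m
→ Helmert⁻¹: X=-2689989.3685, Y=-3975106.2218, Z=-4186369.9120
→ Helmert⁻¹: X=-2689530.9943, Y=-3975440.6403, Z=-4186890.7634
→ geod (Bowring, a=6378137.000): φ=-41.28930900°, λ=-124.07978900°, h=412.6450 m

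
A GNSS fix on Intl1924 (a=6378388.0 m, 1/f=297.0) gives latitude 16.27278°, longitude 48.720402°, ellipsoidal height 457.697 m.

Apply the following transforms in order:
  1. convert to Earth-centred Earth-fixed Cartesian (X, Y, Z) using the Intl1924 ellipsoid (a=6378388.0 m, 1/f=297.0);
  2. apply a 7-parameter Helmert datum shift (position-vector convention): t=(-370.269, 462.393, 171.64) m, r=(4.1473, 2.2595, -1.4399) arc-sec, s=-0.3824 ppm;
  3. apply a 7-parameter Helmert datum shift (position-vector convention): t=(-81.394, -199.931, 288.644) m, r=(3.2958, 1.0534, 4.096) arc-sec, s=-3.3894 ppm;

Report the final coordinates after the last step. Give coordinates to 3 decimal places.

start: φ=16.272780°, λ=48.720402°, h=457.697 m
→ ECEF (a=6378388.000, f=1/297.0): X=4040816.2520, Y=4602869.1146, Z=1775874.1299
→ Helmert 7p (PV): X=4040496.0232, Y=4603265.8323, Z=1776093.3747
→ Helmert 7p (PV): X=4040318.5936, Y=4603102.1556, Z=1776428.9169

X=4040318.594 m, Y=4603102.156 m, Z=1776428.917 m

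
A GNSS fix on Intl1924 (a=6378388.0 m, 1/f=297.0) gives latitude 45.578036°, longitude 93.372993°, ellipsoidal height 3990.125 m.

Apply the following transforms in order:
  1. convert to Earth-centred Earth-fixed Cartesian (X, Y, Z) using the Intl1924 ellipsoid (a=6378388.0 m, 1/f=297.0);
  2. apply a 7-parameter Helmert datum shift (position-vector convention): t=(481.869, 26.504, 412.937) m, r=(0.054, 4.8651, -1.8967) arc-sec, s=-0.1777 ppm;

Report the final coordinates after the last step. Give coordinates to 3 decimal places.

start: φ=45.578036°, λ=93.372993°, h=3990.125 m
→ ECEF (a=6378388.000, f=1/297.0): X=-263286.7256, Y=4467186.0919, Z=4535475.9042
→ Helmert 7p (PV): X=-262656.7552, Y=4467213.0357, Z=4535895.4148

X=-262656.755 m, Y=4467213.036 m, Z=4535895.415 m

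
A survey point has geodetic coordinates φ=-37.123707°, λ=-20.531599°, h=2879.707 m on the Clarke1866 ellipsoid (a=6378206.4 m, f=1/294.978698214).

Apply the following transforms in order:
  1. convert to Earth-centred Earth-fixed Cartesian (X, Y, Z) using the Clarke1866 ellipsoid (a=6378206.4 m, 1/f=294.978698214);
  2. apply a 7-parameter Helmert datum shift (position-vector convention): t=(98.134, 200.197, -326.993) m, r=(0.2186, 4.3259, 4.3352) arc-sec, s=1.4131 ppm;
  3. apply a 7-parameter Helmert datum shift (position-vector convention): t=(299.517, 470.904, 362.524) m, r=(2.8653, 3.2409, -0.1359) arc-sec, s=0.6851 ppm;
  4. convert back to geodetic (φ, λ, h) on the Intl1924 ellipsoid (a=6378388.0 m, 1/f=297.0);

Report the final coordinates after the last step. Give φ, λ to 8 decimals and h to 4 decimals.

φ=-37.12371010°, λ=-20.52174628°, h=2746.8960 m

start: φ=-37.123707°, λ=-20.531599°, h=2879.707 m
→ ECEF (a=6378206.400, f=1/294.978698214): X=4770554.2754, Y=-1786636.5528, Z=-3829893.8848
→ Helmert 7p (PV): X=4770616.3788, Y=-1786334.5557, Z=-3830328.2342
→ Helmert 7p (PV): X=4770857.8038, Y=-1785814.8101, Z=-3830068.1065
→ geod (Bowring, a=6378388.000): φ=-37.12371010°, λ=-20.52174628°, h=2746.8960 m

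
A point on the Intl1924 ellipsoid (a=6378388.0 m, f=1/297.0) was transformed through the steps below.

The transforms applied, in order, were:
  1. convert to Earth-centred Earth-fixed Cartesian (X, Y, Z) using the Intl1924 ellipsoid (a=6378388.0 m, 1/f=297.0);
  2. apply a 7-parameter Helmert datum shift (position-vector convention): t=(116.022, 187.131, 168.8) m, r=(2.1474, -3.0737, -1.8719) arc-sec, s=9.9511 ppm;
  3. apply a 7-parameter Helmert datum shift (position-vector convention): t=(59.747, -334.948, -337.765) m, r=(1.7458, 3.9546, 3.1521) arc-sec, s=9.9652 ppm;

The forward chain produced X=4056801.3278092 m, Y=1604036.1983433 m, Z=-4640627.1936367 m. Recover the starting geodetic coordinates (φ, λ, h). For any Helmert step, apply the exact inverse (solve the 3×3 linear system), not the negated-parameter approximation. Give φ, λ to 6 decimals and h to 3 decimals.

φ=-46.962682°, λ=21.574694°, h=1858.952 m

start: X=4056801.3278, Y=1604036.1983, Z=-4640627.1936 m
→ Helmert⁻¹: X=4056814.6344, Y=1604253.8892, Z=-4640178.9869
→ Helmert⁻¹: X=4056574.5376, Y=1604039.3000, Z=-4640378.7602
→ geod (Bowring, a=6378388.000): φ=-46.96268200°, λ=21.57469400°, h=1858.9520 m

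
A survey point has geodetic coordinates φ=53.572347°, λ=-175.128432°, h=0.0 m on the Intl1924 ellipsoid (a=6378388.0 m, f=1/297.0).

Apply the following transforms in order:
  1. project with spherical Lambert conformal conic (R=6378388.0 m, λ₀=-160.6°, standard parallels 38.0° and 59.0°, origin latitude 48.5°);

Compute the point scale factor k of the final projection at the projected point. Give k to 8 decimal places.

0.98660051

start: φ=53.572347°, λ=-175.128432°, h=0.000 m
→ into lcc (λ₀=-160.6°): φ=53.57234700°, λ−λ₀=-14.52843200°
scale k = 0.98660051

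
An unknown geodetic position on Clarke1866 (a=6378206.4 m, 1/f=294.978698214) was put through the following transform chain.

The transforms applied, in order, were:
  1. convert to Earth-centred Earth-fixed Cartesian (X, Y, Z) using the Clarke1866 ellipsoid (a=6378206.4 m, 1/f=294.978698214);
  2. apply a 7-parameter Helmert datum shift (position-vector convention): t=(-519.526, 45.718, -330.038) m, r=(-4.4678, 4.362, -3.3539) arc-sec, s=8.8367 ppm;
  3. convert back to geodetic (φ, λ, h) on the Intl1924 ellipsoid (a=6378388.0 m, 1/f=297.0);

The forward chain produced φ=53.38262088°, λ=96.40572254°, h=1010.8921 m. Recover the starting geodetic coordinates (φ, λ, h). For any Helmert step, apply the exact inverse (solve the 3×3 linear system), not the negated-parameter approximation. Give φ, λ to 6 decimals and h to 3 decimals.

start: φ=53.382621°, λ=96.405723°, h=1010.892 m
→ ECEF (a=6378388.000, f=1/297.0): X=-425451.3272, Y=3789567.2179, Z=5096969.5655
→ Helmert⁻¹: X=-425097.4582, Y=3789370.6905, Z=5097327.6505
→ geod (Bowring, a=6378206.400): φ=53.38749400°, λ=96.40076800°, h=1434.1910 m

φ=53.387494°, λ=96.400768°, h=1434.191 m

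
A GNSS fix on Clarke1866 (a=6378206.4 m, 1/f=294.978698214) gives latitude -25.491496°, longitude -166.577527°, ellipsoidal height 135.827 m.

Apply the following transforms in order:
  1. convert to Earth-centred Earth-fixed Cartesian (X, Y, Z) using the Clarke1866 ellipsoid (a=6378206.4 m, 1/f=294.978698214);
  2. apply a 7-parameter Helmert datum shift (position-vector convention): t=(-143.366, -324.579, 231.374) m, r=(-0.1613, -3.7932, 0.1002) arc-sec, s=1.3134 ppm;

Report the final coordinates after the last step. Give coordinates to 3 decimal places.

start: φ=-25.491496°, λ=-166.577527°, h=135.827 m
→ ECEF (a=6378206.400, f=1/294.978698214): X=-5603654.9963, Y=-1337301.7958, Z=-2728223.1258
→ Helmert 7p (PV): X=-5603754.9006, Y=-1337632.9868, Z=-2728097.3404

X=-5603754.901 m, Y=-1337632.987 m, Z=-2728097.340 m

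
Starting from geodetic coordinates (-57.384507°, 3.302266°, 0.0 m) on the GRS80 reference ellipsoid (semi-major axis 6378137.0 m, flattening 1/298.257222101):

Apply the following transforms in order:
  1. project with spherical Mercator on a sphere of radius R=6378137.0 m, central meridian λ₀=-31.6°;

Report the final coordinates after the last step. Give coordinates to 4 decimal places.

start: φ=-57.384507°, λ=3.302266°, h=0.000 m
→ merc (R=6378137.0, λ₀=-31.6°): E=3885302.4787, N=-7839118.0529

E=3885302.4787 m, N=-7839118.0529 m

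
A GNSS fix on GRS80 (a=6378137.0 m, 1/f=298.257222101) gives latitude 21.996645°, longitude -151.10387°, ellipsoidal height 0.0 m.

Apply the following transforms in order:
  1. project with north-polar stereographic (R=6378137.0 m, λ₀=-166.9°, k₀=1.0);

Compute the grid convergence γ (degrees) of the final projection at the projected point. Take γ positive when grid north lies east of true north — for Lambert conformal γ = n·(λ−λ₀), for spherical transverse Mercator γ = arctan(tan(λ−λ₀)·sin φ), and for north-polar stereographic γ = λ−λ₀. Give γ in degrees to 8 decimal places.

15.79613000

start: φ=21.996645°, λ=-151.103870°, h=0.000 m
→ into stereo (λ₀=-166.9°): φ=21.99664500°, λ−λ₀=15.79613000°
convergence γ = 15.79613000°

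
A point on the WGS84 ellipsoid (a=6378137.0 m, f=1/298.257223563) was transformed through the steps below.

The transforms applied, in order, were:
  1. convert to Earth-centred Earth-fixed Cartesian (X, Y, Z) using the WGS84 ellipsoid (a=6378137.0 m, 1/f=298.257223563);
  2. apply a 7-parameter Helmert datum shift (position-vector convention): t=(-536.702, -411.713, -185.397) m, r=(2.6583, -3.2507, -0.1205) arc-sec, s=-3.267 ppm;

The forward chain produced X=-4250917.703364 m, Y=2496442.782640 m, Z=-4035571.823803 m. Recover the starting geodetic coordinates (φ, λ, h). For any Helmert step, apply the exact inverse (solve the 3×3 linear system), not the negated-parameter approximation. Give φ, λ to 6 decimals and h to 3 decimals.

φ=-39.492728°, λ=149.569142°, h=1075.984 m

start: X=-4250917.7034, Y=2496442.7826, Z=-4035571.8238 m
→ Helmert⁻¹: X=-4250459.9427, Y=2496808.1628, Z=-4035364.8023
→ geod (Bowring, a=6378137.000): φ=-39.49272800°, λ=149.56914200°, h=1075.9840 m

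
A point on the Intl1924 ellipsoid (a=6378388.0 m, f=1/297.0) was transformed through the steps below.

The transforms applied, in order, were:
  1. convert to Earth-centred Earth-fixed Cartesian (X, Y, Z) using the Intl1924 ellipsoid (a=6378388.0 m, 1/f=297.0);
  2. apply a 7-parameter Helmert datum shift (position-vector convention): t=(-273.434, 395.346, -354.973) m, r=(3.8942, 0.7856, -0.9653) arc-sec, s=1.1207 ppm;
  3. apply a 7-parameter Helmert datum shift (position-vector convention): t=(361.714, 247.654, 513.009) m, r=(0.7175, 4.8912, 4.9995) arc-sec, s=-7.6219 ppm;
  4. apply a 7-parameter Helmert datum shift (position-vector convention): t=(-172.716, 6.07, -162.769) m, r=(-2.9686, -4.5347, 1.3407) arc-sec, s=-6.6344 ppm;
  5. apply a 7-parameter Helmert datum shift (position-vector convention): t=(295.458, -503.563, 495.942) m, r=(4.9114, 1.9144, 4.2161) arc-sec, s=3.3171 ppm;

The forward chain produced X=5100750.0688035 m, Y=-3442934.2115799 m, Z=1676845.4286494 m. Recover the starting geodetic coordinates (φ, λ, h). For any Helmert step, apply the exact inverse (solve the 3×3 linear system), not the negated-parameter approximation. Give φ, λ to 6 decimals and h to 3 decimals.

start: X=5100750.0688, Y=-3442934.2116, Z=1676845.4286 m
→ Helmert⁻¹: X=5100351.7672, Y=-3442483.5634, Z=1676473.2333
→ Helmert⁻¹: X=5100572.8033, Y=-3442569.7538, Z=1676485.4444
→ Helmert⁻¹: X=5100126.7653, Y=-3442961.4366, Z=1676118.1264
→ Helmert⁻¹: X=5100404.2121, Y=-3443297.4015, Z=1676555.6546
→ geod (Bowring, a=6378388.000): φ=15.33798100°, λ=-34.02339800°, h=1289.0570 m

φ=15.337981°, λ=-34.023398°, h=1289.057 m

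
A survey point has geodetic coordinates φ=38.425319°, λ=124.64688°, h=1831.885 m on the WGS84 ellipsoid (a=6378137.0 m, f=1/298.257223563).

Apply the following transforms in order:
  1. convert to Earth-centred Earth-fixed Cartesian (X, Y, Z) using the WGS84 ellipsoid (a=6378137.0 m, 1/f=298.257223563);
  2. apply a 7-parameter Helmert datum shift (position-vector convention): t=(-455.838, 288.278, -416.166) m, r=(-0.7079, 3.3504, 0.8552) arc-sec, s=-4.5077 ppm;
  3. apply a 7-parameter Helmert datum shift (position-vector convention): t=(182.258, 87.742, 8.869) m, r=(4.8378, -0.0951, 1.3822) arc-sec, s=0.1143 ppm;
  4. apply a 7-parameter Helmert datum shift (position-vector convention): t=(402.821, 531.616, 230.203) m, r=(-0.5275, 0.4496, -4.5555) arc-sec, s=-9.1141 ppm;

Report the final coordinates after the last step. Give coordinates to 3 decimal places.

X=-2844950.272 m, Y=4118006.889 m, Z=3943569.388 m

start: φ=38.425319°, λ=124.646880°, h=1831.885 m
→ ECEF (a=6378137.000, f=1/298.257223563): X=-2845235.0562, Y=4117191.7578, Z=3943676.7303
→ Helmert 7p (PV): X=-2845631.0814, Y=4117463.2147, Z=3943274.8728
→ Helmert 7p (PV): X=-2845478.5582, Y=4117439.8717, Z=3943379.4528
→ Helmert 7p (PV): X=-2844950.2722, Y=4118006.8894, Z=3943569.3879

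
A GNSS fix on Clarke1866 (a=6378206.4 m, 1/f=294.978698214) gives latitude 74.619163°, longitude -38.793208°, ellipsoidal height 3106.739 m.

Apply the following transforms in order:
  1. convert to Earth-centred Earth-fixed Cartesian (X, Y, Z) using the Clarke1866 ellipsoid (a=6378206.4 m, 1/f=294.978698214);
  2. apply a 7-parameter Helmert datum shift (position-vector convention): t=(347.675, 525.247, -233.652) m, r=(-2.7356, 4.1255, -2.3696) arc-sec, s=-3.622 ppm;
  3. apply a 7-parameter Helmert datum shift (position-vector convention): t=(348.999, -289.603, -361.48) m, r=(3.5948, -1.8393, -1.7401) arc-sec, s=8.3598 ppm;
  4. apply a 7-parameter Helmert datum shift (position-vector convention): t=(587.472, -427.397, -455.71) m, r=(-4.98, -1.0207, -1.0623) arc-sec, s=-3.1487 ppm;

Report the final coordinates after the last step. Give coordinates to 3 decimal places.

X=1324650.953 m, Y=-1063849.639 m, Z=6129416.362 m

start: φ=74.619163°, λ=-38.793208°, h=3106.739 m
→ ECEF (a=6378206.400, f=1/294.978698214): X=1323353.7530, Y=-1063745.4744, Z=6130444.3161
→ Helmert 7p (PV): X=1323807.0289, Y=-1063150.2723, Z=6130176.0993
→ Helmert 7p (PV): X=1324103.4613, Y=-1063566.7691, Z=6129859.1422
→ Helmert 7p (PV): X=1324650.9531, Y=-1063849.6395, Z=6129416.3618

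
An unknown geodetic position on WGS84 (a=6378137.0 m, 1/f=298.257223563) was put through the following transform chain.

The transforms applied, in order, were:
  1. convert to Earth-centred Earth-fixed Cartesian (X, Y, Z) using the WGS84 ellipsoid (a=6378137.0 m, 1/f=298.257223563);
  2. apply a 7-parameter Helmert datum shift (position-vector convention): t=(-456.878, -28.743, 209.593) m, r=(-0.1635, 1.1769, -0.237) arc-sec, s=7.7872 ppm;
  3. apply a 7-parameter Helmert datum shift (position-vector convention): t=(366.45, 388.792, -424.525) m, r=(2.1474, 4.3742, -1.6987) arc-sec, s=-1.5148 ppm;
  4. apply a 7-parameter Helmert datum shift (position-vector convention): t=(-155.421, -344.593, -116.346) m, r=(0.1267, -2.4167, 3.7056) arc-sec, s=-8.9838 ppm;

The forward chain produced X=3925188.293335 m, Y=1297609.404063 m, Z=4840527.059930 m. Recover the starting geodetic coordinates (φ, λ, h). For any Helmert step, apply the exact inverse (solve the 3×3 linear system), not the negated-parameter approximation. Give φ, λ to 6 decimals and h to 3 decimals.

φ=49.691555°, λ=18.292332°, h=329.960 m

start: X=3925188.2933, Y=1297609.4041, Z=4840527.0599 m
→ Helmert⁻¹: X=3925459.0115, Y=1297898.1093, Z=4840640.1038
→ Helmert⁻¹: X=3924985.1562, Y=1297594.0077, Z=4841141.6890
→ Helmert⁻¹: X=3925382.3541, Y=1297613.3189, Z=4840917.8250
→ geod (Bowring, a=6378137.000): φ=49.69155500°, λ=18.29233200°, h=329.9600 m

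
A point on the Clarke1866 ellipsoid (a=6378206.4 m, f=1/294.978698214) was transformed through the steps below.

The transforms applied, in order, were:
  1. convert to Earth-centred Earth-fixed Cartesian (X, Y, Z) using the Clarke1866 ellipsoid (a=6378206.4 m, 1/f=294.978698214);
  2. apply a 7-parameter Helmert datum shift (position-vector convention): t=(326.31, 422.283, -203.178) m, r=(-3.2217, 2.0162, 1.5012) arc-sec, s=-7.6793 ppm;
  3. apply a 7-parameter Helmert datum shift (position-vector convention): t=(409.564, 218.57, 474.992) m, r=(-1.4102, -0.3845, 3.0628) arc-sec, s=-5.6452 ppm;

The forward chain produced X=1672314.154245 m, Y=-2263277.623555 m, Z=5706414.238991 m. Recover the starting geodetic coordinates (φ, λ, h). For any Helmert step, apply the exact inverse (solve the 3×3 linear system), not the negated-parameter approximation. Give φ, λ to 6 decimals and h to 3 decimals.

start: X=1672314.1542, Y=-2263277.6236, Z=5706414.2390 m
→ Helmert⁻¹: X=1671891.0535, Y=-2263572.8079, Z=5705952.8661
→ Helmert⁻¹: X=1671505.3250, Y=-2264113.7684, Z=5706180.8386
→ geod (Bowring, a=6378206.400): φ=63.90160800°, λ=-53.56302000°, h=1642.8400 m

φ=63.901608°, λ=-53.563020°, h=1642.840 m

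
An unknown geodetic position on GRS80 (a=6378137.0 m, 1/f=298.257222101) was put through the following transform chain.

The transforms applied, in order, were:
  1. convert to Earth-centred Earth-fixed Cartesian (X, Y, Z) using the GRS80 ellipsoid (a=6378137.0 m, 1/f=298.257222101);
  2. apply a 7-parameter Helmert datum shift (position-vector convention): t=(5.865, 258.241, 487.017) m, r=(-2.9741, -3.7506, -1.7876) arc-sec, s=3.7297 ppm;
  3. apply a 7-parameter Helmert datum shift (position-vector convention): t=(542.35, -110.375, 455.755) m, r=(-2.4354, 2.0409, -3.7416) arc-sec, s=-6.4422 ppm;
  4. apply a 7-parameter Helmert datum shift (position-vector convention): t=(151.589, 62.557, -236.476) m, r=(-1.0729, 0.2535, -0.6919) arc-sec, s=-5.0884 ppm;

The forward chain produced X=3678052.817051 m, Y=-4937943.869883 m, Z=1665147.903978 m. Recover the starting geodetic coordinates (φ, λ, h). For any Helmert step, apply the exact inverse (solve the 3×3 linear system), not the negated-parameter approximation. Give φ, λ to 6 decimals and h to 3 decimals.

φ=15.222954°, λ=-53.324095°, h=1358.015 m

start: X=3678052.8171, Y=-4937943.8699, Z=1665147.9040 m
→ Helmert⁻¹: X=3677934.4603, Y=-4938027.8787, Z=1665371.6889
→ Helmert⁻¹: X=3677488.8999, Y=-4937902.2639, Z=1664904.7442
→ Helmert⁻¹: X=3677542.3777, Y=-4938134.2125, Z=1664273.4470
→ geod (Bowring, a=6378137.000): φ=15.22295400°, λ=-53.32409500°, h=1358.0150 m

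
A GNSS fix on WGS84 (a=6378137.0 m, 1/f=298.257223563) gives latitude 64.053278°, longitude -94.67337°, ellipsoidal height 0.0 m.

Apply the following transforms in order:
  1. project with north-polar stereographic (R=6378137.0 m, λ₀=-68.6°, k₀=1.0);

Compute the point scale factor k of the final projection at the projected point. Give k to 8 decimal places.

1.05307426

start: φ=64.053278°, λ=-94.673370°, h=0.000 m
→ into stereo (λ₀=-68.6°): φ=64.05327800°, λ−λ₀=-26.07337000°
scale k = 1.05307426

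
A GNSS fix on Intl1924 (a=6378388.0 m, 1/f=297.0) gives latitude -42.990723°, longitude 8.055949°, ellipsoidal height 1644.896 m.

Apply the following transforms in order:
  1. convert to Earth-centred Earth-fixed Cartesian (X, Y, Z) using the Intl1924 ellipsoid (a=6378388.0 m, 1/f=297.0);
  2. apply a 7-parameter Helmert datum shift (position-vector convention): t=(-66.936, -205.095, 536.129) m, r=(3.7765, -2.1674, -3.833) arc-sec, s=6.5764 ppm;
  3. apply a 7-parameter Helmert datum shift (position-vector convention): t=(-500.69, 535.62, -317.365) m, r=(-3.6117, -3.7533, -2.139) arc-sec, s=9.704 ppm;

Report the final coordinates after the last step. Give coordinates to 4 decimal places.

X=4627599.7312 m, Y=655235.5121 m, Z=-4327663.4900 m

start: φ=-42.990723°, λ=8.055949°, h=1644.896 m
→ ECEF (a=6378388.000, f=1/297.0): X=4627948.8276, Y=655024.8520, Z=-4327945.1696
→ Helmert 7p (PV): X=4627969.9769, Y=654817.3042, Z=-4327376.8799
→ Helmert 7p (PV): X=4627599.7312, Y=655235.5121, Z=-4327663.4900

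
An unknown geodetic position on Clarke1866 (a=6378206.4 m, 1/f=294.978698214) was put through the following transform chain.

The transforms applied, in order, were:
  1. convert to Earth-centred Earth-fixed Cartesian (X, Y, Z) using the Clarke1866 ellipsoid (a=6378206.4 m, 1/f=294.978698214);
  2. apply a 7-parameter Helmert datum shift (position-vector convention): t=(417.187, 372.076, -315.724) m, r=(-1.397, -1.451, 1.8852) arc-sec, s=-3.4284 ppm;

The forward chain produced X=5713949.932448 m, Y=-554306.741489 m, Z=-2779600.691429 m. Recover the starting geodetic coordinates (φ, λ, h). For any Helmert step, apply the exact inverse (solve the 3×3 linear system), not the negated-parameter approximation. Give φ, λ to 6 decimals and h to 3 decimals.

start: X=5713949.9324, Y=-554306.7415, Z=-2779600.6914 m
→ Helmert⁻¹: X=5713527.7122, Y=-554714.1151, Z=-2779338.4456
→ geod (Bowring, a=6378206.400): φ=-25.98783400°, λ=-5.54534400°, h=3755.6810 m

φ=-25.987834°, λ=-5.545344°, h=3755.681 m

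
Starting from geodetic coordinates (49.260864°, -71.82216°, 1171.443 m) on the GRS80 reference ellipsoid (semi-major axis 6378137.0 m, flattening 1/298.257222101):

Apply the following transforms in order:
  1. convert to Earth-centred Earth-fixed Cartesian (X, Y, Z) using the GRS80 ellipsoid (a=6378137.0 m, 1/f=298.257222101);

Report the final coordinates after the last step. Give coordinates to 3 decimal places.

X=1301297.811 m, Y=-3963085.058 m, Z=4810429.537 m

start: φ=49.260864°, λ=-71.822160°, h=1171.443 m
→ ECEF (a=6378137.000, f=1/298.257222101): X=1301297.8108, Y=-3963085.0576, Z=4810429.5366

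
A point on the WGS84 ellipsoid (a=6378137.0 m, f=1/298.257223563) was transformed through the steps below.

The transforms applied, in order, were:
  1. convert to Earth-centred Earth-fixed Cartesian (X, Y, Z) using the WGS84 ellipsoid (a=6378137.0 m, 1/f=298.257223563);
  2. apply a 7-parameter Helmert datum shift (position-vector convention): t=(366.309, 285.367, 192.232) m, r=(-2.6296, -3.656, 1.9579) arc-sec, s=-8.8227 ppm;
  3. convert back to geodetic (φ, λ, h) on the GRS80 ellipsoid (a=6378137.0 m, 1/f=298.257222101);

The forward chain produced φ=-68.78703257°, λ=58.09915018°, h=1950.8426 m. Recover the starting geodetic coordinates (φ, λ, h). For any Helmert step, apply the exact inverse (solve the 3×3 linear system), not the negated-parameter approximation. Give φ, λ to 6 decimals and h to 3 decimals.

φ=-68.791213°, λ=58.105766°, h=2028.470 m

start: φ=-68.787033°, λ=58.099150°, h=1950.843 m
→ ECEF (a=6378137.000, f=1/298.257222101): X=1223514.7946, Y=1965593.7339, Z=-5925236.9791
→ Helmert⁻¹: X=1223072.9051, Y=1965389.6387, Z=-5925478.1124
→ geod (Bowring, a=6378137.000): φ=-68.79121300°, λ=58.10576600°, h=2028.4700 m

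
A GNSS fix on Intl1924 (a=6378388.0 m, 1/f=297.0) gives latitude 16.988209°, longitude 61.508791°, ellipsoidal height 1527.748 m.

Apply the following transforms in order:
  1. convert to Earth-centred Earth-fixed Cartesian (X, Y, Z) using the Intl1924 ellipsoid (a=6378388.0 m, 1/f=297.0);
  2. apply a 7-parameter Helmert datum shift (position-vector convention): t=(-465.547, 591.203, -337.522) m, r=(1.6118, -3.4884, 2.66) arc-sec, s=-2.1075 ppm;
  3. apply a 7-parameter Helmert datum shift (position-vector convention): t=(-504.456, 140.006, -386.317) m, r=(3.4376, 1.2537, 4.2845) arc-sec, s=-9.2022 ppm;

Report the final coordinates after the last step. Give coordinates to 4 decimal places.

start: φ=16.988209°, λ=61.508791°, h=1527.748 m
→ ECEF (a=6378388.000, f=1/297.0): X=2911409.8782, Y=5364112.4794, Z=1852054.2225
→ Helmert 7p (PV): X=2910837.6974, Y=5364715.4508, Z=1851803.9520
→ Helmert 7p (PV): X=2910206.2767, Y=5364835.6907, Z=1851472.3094

X=2910206.2767 m, Y=5364835.6907 m, Z=1851472.3094 m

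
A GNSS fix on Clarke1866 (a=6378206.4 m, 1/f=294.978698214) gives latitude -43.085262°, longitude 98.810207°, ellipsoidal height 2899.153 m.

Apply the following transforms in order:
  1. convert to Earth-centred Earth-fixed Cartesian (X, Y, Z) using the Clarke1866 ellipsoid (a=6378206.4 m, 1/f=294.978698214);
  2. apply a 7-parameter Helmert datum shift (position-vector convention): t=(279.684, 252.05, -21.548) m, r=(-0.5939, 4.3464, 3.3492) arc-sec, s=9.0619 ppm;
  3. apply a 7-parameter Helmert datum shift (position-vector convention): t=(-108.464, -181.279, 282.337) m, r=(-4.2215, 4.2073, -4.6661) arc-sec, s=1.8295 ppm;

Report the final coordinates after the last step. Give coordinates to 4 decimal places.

start: φ=-43.085262°, λ=98.810207°, h=2899.153 m
→ ECEF (a=6378206.400, f=1/294.978698214): X=-714919.4568, Y=4612663.3495, Z=-4336203.1285
→ Helmert 7p (PV): X=-714812.5226, Y=4612933.1051, Z=-4336262.1873
→ Helmert 7p (PV): X=-714906.3903, Y=4612687.6881, Z=-4336067.6133

X=-714906.3903 m, Y=4612687.6881 m, Z=-4336067.6133 m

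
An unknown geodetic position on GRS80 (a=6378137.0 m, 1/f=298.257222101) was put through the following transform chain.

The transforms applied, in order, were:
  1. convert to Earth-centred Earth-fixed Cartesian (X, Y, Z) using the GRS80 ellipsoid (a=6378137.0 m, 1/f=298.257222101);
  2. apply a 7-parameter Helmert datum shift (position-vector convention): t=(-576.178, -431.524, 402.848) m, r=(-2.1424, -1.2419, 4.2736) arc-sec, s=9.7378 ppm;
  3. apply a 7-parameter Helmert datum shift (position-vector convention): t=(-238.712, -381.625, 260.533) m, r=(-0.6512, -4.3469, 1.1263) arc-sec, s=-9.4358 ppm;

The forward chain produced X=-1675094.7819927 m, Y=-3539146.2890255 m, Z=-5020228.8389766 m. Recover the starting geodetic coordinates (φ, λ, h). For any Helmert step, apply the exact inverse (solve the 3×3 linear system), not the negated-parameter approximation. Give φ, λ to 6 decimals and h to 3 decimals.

φ=-52.245228°, λ=-115.326453°, h=1690.724 m

start: X=-1675094.7820, Y=-3539146.2890, Z=-5020228.8390 m
→ Helmert⁻¹: X=-1674997.0012, Y=-3538773.0589, Z=-5020512.6175
→ Helmert⁻¹: X=-1674508.0568, Y=-3538220.2352, Z=-5020893.2415
→ geod (Bowring, a=6378137.000): φ=-52.24522800°, λ=-115.32645300°, h=1690.7240 m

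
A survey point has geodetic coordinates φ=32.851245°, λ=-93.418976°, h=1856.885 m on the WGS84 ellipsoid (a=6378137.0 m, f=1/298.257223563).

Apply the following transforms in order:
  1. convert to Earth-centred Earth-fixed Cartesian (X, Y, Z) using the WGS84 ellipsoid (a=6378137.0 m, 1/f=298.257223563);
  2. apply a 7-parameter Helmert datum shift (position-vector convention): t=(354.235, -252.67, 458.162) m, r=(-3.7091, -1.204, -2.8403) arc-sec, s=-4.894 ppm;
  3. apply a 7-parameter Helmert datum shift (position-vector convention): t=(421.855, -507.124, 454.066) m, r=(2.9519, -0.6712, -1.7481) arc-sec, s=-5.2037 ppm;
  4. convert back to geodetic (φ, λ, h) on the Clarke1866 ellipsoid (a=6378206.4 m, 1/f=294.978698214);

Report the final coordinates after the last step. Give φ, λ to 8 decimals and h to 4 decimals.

start: φ=32.851245°, λ=-93.418976°, h=1856.885 m
→ ECEF (a=6378137.000, f=1/298.257223563): X=-319952.5152, Y=-5355452.8780, Z=3441118.3980
→ Helmert 7p (PV): X=-319690.5457, Y=-5355613.0540, Z=3441654.1541
→ Helmert 7p (PV): X=-319323.6152, Y=-5356138.8536, Z=3442012.6255
→ geod (Bowring, a=6378206.400): φ=32.85680282°, λ=-93.41183555°, h=2886.2169 m

φ=32.85680282°, λ=-93.41183555°, h=2886.2169 m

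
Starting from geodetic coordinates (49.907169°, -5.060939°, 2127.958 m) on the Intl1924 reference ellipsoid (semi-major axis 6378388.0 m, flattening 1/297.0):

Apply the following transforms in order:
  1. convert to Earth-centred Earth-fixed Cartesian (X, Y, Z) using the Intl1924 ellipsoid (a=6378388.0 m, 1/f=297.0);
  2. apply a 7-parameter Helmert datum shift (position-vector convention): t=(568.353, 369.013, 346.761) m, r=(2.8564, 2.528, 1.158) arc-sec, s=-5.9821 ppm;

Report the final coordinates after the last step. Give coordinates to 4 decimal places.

start: φ=49.907169°, λ=-5.060939°, h=2127.958 m
→ ECEF (a=6378388.000, f=1/297.0): X=4101283.3925, Y=-363211.6703, Z=4857866.6231
→ Helmert 7p (PV): X=4101888.7884, Y=-362884.7318, Z=4858129.0286

X=4101888.7884 m, Y=-362884.7318 m, Z=4858129.0286 m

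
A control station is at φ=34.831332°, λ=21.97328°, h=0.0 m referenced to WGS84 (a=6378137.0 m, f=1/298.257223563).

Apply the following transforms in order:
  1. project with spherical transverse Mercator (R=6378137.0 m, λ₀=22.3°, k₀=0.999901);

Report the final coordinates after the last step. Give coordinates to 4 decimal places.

start: φ=34.831332°, λ=21.973280°, h=0.000 m
→ tm (R=6378137.0, λ₀=22.3°): E=-29851.1917, N=3877070.8911

E=-29851.1917 m, N=3877070.8911 m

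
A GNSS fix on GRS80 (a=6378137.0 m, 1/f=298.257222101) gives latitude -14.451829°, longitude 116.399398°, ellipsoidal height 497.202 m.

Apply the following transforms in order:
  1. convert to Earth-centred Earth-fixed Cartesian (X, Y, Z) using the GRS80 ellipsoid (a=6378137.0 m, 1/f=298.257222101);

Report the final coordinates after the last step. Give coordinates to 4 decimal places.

start: φ=-14.451829°, λ=116.399398°, h=497.202 m
→ ECEF (a=6378137.000, f=1/298.257222101): X=-2746937.2135, Y=5533815.1240, Z=-1581563.7592

X=-2746937.2135 m, Y=5533815.1240 m, Z=-1581563.7592 m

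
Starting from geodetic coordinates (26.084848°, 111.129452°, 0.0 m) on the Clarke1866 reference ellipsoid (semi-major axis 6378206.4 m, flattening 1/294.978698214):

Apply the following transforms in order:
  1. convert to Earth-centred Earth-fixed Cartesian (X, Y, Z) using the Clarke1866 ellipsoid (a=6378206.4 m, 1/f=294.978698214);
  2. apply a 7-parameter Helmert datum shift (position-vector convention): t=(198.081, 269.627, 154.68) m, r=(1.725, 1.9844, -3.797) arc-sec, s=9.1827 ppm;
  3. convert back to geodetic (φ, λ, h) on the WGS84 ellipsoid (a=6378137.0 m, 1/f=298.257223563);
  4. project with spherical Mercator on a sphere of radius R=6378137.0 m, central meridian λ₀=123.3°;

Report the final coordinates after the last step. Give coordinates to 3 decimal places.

start: φ=26.084848°, λ=111.129452°, h=0.000 m
→ ECEF (a=6378206.400, f=1/294.978698214): X=-2066358.1331, Y=5346907.2016, Z=2787349.6538
→ Helmert 7p (PV): X=-2066053.7817, Y=5347240.6553, Z=2787594.5259
→ geod (Bowring, a=6378137.000): φ=26.08434147°, λ=111.12541314°, h=312.0287 m
→ merc (R=6378137.0, λ₀=123.3°): E=-1355268.8093, N=3009530.7510

E=-1355268.809 m, N=3009530.751 m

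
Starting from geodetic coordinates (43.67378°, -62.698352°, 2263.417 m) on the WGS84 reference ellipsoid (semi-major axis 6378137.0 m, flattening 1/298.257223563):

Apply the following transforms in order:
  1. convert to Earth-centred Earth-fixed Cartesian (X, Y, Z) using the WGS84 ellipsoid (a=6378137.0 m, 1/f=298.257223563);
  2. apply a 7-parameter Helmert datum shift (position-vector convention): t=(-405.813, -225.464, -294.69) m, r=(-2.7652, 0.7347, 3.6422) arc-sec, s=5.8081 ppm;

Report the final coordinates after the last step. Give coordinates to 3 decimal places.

X=2119790.857 m, Y=-4107474.415 m, Z=4383288.175 m

start: φ=43.673780°, λ=-62.698352°, h=2263.417 m
→ ECEF (a=6378137.000, f=1/298.257223563): X=2120096.2158, Y=-4107321.2976, Z=4383509.8934
→ Helmert 7p (PV): X=2119790.8574, Y=-4107474.4148, Z=4383288.1750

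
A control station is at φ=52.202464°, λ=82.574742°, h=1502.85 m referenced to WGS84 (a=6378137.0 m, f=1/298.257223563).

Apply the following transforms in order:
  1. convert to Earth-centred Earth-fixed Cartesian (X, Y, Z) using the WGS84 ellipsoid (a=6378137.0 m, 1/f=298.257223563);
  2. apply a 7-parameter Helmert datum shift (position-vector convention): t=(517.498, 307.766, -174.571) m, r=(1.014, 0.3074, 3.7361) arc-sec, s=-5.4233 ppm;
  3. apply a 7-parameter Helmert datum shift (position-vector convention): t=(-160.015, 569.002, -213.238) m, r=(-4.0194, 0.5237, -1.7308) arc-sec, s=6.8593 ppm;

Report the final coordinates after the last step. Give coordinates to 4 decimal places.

start: φ=52.202464°, λ=82.574742°, h=1502.850 m
→ ECEF (a=6378137.000, f=1/298.257223563): X=506347.4400, Y=3885248.6341, Z=5017829.1108
→ Helmert 7p (PV): X=506799.2964, Y=3885519.8331, Z=5017645.6718
→ Helmert 7p (PV): X=506688.1016, Y=3886209.0119, Z=5017389.8485

X=506688.1016 m, Y=3886209.0119 m, Z=5017389.8485 m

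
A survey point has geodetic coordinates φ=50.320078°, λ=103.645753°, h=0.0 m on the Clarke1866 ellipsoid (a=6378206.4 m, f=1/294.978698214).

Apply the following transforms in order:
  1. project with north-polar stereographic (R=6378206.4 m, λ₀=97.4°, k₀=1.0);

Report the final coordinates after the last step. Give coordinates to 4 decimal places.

start: φ=50.320078°, λ=103.645753°, h=0.000 m
→ stereo (R=6378206.4, λ₀=97.4°): E=500736.3158, N=-4575324.4613

E=500736.3158 m, N=-4575324.4613 m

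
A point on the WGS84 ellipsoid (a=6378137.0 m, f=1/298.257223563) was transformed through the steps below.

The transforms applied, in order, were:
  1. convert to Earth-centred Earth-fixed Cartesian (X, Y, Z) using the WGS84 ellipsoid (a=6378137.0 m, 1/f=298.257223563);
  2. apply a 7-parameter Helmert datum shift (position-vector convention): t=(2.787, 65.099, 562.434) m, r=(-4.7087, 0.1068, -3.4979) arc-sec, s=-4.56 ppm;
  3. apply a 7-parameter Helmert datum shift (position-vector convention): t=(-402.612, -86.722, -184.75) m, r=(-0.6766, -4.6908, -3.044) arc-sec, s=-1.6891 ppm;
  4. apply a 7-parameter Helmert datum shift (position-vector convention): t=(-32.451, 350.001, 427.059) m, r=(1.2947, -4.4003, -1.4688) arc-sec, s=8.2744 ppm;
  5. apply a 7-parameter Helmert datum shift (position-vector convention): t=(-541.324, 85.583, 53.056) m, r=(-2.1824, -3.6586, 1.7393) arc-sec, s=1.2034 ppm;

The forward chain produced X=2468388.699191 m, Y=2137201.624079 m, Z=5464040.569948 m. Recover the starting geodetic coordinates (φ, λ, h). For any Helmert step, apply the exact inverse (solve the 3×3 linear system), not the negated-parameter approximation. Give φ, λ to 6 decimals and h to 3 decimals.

start: X=2468388.6992, Y=2137201.6241, Z=5464040.5699 m
→ Helmert⁻¹: X=2469041.9887, Y=2137034.8376, Z=5463959.7553
→ Helmert⁻¹: X=2469155.3469, Y=2136719.0329, Z=5463421.4021
→ Helmert⁻¹: X=2469654.8460, Y=2136827.8888, Z=5463566.2261
→ Helmert⁻¹: X=2469624.2574, Y=2136689.7007, Z=5463078.7594
→ geod (Bowring, a=6378137.000): φ=59.29953200°, λ=40.86597200°, h=2363.2390 m

φ=59.299532°, λ=40.865972°, h=2363.239 m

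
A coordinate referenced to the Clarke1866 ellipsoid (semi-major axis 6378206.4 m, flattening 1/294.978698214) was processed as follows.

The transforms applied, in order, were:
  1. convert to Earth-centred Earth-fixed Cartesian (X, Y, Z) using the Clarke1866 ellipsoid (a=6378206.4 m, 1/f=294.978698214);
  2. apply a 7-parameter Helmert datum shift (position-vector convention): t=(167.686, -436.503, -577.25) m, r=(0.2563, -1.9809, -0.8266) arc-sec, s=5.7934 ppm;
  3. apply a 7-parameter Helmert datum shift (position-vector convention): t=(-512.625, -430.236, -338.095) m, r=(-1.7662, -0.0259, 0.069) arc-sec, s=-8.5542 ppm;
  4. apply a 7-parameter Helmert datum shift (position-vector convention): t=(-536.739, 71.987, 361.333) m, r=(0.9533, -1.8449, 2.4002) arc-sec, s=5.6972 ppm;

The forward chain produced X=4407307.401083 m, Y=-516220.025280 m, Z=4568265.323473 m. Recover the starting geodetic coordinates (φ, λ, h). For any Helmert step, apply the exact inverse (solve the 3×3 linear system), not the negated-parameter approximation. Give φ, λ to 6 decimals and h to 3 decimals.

start: X=4407307.4011, Y=-516220.0253, Z=4568265.3235 m
→ Helmert⁻¹: X=4407853.8760, Y=-516319.2515, Z=4567840.9274
→ Helmert⁻¹: X=4408404.6124, Y=-515934.0199, Z=4568213.1284
→ Helmert⁻¹: X=4408257.3301, Y=-515471.1875, Z=4568722.2148
→ geod (Bowring, a=6378206.400): φ=46.02402200°, λ=-6.66948500°, h=2534.5910 m

φ=46.024022°, λ=-6.669485°, h=2534.591 m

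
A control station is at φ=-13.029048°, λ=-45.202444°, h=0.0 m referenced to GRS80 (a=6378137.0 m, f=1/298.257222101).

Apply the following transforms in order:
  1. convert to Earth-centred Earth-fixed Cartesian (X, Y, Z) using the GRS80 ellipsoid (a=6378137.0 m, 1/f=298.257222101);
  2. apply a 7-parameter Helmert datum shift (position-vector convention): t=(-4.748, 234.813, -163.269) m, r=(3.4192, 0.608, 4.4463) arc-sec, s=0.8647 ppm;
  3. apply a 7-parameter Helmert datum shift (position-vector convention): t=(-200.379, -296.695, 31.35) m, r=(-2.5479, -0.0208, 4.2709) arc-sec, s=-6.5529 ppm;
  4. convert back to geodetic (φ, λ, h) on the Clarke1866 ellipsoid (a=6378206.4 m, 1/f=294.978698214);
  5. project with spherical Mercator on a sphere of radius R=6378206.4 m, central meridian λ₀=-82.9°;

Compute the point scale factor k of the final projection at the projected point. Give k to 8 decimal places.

start: φ=-13.029048°, λ=-45.202444°, h=0.000 m
→ ECEF (a=6378137.000, f=1/298.257222101): X=4379109.9480, Y=-4410165.3498, Z=-1428536.2590
→ Helmert 7p (PV): X=4379199.8426, Y=-4409816.2724, Z=-1428786.7777
→ Helmert 7p (PV): X=4379062.2199, Y=-4410011.0447, Z=-1428691.1512
→ geod (Bowring, a=6378206.400): φ=-13.03164574°, λ=-45.20175389°, h=-161.8598 m
→ into merc (λ₀=-82.9°): φ=-13.03164574°, λ−λ₀=37.69824611°
scale k = 1.02643515

1.02643515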